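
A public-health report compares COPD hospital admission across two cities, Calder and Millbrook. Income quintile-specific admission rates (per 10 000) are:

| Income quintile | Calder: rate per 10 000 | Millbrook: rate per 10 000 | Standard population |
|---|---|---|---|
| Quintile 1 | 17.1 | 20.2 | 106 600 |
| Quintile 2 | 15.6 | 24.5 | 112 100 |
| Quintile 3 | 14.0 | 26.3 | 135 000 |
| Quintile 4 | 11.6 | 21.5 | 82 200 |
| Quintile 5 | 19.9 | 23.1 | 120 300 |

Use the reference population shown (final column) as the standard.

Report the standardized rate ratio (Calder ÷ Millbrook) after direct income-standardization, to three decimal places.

0.678

Standard total = 556 200; weights = 0.1917, 0.2015, 0.2427, 0.1478, 0.2163.
Calder: 0.1917×17.1 + 0.2015×15.6 + 0.2427×14.0 + 0.1478×11.6 + 0.2163×19.9 = 15.8380 per 10 000.
Millbrook: 0.1917×20.2 + 0.2015×24.5 + 0.2427×26.3 + 0.1478×21.5 + 0.2163×23.1 = 23.3666 per 10 000.
Ratio = 15.8380 ÷ 23.3666 = 0.67781.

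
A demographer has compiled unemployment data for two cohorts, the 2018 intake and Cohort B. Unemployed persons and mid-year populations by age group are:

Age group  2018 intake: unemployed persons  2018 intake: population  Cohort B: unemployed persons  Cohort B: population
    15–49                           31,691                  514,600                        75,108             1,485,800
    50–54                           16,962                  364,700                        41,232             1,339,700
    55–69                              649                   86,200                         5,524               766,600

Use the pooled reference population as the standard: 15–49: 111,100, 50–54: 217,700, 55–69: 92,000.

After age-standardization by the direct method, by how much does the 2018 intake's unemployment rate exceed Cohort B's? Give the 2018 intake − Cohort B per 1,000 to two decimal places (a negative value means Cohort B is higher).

11.12

Age-specific rates per 1,000 for the 2018 intake: 61.584, 46.509, 7.529.
For Cohort B: 50.551, 30.777, 7.206.
Standard total = 420,800; weights = 0.2640, 0.5173, 0.2186.
The 2018 intake: 0.2640×61.584 + 0.5173×46.509 + 0.2186×7.529 = 41.9670 per 1,000.
Cohort B: 0.2640×50.551 + 0.5173×30.777 + 0.2186×7.206 = 30.8443 per 1,000.
Difference = 41.9670 − 30.8443 = 11.1228.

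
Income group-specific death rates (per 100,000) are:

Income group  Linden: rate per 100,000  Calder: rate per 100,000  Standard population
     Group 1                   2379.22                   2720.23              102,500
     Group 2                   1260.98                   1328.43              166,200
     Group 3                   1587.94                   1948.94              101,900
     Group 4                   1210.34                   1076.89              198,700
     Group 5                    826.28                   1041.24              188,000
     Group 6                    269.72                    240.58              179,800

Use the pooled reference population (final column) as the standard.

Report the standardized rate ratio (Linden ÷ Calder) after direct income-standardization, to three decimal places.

Standard total = 937,100; weights = 0.1094, 0.1774, 0.1087, 0.2120, 0.2006, 0.1919.
Linden: 0.1094×2379.22 + 0.1774×1260.98 + 0.1087×1587.94 + 0.2120×1210.34 + 0.2006×826.28 + 0.1919×269.72 = 1130.7084 per 100,000.
Calder: 0.1094×2720.23 + 0.1774×1328.43 + 0.1087×1948.94 + 0.2120×1076.89 + 0.2006×1041.24 + 0.1919×240.58 = 1228.4634 per 100,000.
Ratio = 1130.7084 ÷ 1228.4634 = 0.92042.

0.920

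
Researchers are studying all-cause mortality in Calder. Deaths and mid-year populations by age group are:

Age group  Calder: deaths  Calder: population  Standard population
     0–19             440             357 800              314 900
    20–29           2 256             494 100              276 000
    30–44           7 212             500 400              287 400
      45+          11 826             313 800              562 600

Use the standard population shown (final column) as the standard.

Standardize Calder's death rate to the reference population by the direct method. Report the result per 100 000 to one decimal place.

1873.3

Age-specific rates per 100 000 for Calder: 122.97, 456.59, 1441.25, 3768.64.
Standard total = 1 440 900; weights = 0.2185, 0.1915, 0.1995, 0.3905.
Standardized rate: 0.2185×122.97 + 0.1915×456.59 + 0.1995×1441.25 + 0.3905×3768.64 = 1873.2704 per 100 000.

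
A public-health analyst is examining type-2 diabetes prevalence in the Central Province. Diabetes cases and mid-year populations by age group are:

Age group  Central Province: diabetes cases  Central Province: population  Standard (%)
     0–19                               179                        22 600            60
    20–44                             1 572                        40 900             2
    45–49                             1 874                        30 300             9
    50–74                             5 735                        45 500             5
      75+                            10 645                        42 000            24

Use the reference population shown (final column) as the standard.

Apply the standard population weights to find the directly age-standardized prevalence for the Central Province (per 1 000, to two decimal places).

78.22

Age-specific rates per 1 000 for the Central Province: 7.920, 38.435, 61.848, 126.044, 253.452.
Standard weights: 0.60, 0.02, 0.09, 0.05, 0.24.
Standardized rate: 0.6000×7.920 + 0.0200×38.435 + 0.0900×61.848 + 0.0500×126.044 + 0.2400×253.452 = 78.2180 per 1 000.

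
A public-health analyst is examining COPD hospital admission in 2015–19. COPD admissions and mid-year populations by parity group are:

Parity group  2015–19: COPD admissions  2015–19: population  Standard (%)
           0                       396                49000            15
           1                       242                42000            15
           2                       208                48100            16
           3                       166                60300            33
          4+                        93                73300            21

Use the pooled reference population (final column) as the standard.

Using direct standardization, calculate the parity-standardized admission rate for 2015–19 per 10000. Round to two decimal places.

Parity-specific rates per 10000 for 2015–19: 80.82, 57.62, 43.24, 27.53, 12.69.
Standard weights: 0.15, 0.15, 0.16, 0.33, 0.21.
Standardized rate: 0.1500×80.82 + 0.1500×57.62 + 0.1600×43.24 + 0.3300×27.53 + 0.2100×12.69 = 39.4332 per 10000.

39.43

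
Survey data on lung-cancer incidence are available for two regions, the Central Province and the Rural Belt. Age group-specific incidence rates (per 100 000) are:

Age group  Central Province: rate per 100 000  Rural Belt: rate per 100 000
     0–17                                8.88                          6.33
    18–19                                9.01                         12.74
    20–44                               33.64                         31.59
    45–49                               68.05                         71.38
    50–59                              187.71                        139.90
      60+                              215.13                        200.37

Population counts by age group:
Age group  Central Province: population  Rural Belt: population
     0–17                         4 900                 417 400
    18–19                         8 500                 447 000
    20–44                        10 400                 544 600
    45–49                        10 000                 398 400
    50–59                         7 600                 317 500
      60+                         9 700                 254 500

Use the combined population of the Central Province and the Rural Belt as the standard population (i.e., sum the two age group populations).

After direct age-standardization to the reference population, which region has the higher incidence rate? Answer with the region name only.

Combined standard total = 2 430 500; weights = 0.1738, 0.1874, 0.2283, 0.1680, 0.1338, 0.1087.
The Central Province: 0.1738×8.88 + 0.1874×9.01 + 0.2283×33.64 + 0.1680×68.05 + 0.1338×187.71 + 0.1087×215.13 = 70.8405 per 100 000.
The Rural Belt: 0.1738×6.33 + 0.1874×12.74 + 0.2283×31.59 + 0.1680×71.38 + 0.1338×139.90 + 0.1087×200.37 = 63.1884 per 100 000.

Central Province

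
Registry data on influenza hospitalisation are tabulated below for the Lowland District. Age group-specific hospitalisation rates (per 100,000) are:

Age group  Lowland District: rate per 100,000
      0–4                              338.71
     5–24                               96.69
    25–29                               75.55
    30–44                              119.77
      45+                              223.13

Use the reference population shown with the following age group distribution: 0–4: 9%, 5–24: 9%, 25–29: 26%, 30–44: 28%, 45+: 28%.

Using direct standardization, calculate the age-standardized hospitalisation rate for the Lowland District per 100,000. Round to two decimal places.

154.84

Standard weights: 0.09, 0.09, 0.26, 0.28, 0.28.
Standardized rate: 0.0900×338.71 + 0.0900×96.69 + 0.2600×75.55 + 0.2800×119.77 + 0.2800×223.13 = 154.8410 per 100,000.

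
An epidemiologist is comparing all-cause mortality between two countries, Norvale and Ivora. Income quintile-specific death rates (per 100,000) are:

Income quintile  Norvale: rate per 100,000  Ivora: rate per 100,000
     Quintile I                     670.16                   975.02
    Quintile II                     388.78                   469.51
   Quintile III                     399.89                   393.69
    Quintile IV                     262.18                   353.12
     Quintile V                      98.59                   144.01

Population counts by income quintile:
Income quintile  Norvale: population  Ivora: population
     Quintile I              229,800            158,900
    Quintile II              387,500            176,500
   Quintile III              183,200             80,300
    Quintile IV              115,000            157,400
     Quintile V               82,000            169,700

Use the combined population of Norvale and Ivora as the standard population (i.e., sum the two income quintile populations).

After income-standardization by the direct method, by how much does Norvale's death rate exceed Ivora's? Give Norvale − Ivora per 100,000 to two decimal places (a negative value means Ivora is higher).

-114.12

Combined standard total = 1,740,300; weights = 0.2234, 0.3241, 0.1514, 0.1565, 0.1446.
Norvale: 0.2234×670.16 + 0.3241×388.78 + 0.1514×399.89 + 0.1565×262.18 + 0.1446×98.59 = 391.5228 per 100,000.
Ivora: 0.2234×975.02 + 0.3241×469.51 + 0.1514×393.69 + 0.1565×353.12 + 0.1446×144.01 = 505.6418 per 100,000.
Difference = 391.5228 − 505.6418 = -114.1190.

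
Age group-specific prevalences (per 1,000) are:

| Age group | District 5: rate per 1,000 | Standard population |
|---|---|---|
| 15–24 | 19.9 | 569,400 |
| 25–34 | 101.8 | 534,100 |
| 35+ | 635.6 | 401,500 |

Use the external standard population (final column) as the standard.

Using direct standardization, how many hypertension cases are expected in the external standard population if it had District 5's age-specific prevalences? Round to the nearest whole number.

Expected hypertension cases = Σ (standard pop × age-specific rate ÷ 1,000)
= 569,400×19.9/1,000 + 534,100×101.8/1,000 + 401,500×635.6/1,000
= 11331.06 + 54371.38 + 255193.40 = 320895.84.

320896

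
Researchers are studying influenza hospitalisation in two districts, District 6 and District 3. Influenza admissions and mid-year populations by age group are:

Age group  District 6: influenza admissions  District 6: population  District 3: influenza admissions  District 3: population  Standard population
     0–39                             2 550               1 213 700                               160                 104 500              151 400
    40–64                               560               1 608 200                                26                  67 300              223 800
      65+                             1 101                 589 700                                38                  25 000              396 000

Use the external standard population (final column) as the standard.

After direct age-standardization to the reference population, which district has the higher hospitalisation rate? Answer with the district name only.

Age-specific rates per 100 000 for District 6: 210.10, 34.82, 186.71.
For District 3: 153.11, 38.63, 152.00.
Standard total = 771 200; weights = 0.1963, 0.2902, 0.5135.
District 6: 0.1963×210.10 + 0.2902×34.82 + 0.5135×186.71 = 147.2220 per 100 000.
District 3: 0.1963×153.11 + 0.2902×38.63 + 0.5135×152.00 = 119.3191 per 100 000.

District 6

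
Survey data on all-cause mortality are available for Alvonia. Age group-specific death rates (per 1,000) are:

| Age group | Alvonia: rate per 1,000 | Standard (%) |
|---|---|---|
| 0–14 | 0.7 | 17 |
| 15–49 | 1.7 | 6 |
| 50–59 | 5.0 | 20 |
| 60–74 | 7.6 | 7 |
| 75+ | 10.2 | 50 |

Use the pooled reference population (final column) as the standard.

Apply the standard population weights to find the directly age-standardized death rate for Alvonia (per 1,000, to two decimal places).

Standard weights: 0.17, 0.06, 0.20, 0.07, 0.50.
Standardized rate: 0.1700×0.7 + 0.0600×1.7 + 0.2000×5.0 + 0.0700×7.6 + 0.5000×10.2 = 6.8530 per 1,000.

6.85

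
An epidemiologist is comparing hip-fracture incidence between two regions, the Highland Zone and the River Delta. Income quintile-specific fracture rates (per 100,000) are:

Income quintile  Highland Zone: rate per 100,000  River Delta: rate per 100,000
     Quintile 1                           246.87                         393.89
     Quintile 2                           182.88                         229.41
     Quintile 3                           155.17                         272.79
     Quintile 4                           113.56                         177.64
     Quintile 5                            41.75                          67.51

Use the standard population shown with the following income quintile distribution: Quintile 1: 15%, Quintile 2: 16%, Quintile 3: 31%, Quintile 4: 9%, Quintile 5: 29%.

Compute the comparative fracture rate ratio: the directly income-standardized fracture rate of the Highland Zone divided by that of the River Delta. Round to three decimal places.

0.633

Standard weights: 0.15, 0.16, 0.31, 0.09, 0.29.
The Highland Zone: 0.1500×246.87 + 0.1600×182.88 + 0.3100×155.17 + 0.0900×113.56 + 0.2900×41.75 = 136.7219 per 100,000.
The River Delta: 0.1500×393.89 + 0.1600×229.41 + 0.3100×272.79 + 0.0900×177.64 + 0.2900×67.51 = 215.9195 per 100,000.
Ratio = 136.7219 ÷ 215.9195 = 0.63321.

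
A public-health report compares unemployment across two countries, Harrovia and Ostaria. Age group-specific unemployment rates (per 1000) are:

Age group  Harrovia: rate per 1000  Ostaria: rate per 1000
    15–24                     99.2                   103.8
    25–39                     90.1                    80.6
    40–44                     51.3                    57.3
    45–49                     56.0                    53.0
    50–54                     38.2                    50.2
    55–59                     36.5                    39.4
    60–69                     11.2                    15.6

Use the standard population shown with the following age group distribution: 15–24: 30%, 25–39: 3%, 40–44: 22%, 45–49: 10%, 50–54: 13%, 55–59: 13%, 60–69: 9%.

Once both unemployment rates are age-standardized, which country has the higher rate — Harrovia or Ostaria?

Standard weights: 0.30, 0.03, 0.22, 0.10, 0.13, 0.13, 0.09.
Harrovia: 0.3000×99.2 + 0.0300×90.1 + 0.2200×51.3 + 0.1000×56.0 + 0.1300×38.2 + 0.1300×36.5 + 0.0900×11.2 = 60.0680 per 1000.
Ostaria: 0.3000×103.8 + 0.0300×80.6 + 0.2200×57.3 + 0.1000×53.0 + 0.1300×50.2 + 0.1300×39.4 + 0.0900×15.6 = 64.5160 per 1000.

Ostaria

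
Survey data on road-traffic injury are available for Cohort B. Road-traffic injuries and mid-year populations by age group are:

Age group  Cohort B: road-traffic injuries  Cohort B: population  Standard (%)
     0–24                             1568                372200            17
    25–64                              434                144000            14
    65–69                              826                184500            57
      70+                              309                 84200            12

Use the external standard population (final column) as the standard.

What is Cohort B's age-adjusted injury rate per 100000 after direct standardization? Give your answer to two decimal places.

413.04

Age-specific rates per 100000 for Cohort B: 421.28, 301.39, 447.70, 366.98.
Standard weights: 0.17, 0.14, 0.57, 0.12.
Standardized rate: 0.1700×421.28 + 0.1400×301.39 + 0.5700×447.70 + 0.1200×366.98 = 413.0369 per 100000.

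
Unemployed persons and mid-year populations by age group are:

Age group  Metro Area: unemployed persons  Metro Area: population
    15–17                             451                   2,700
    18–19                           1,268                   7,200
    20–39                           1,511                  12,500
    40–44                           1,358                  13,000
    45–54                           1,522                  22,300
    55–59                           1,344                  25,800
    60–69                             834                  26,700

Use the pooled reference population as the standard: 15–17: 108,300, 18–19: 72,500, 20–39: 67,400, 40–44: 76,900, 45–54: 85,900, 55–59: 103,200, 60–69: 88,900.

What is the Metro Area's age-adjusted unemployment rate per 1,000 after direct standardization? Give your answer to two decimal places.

101.23

Age-specific rates per 1,000 for the Metro Area: 167.037, 176.111, 120.880, 104.462, 68.251, 52.093, 31.236.
Standard total = 603,100; weights = 0.1796, 0.1202, 0.1118, 0.1275, 0.1424, 0.1711, 0.1474.
Standardized rate: 0.1796×167.037 + 0.1202×176.111 + 0.1118×120.880 + 0.1275×104.462 + 0.1424×68.251 + 0.1711×52.093 + 0.1474×31.236 = 101.2340 per 1,000.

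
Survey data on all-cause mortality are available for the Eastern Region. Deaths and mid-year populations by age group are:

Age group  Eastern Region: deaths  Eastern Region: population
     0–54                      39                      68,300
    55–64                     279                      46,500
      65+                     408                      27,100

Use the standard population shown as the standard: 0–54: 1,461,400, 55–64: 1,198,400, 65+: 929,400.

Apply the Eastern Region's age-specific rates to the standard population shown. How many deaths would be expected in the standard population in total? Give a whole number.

22017

Age-specific rates per 100,000 for the Eastern Region: 57.10, 600.00, 1505.54.
Expected deaths = Σ (standard pop × age-specific rate ÷ 100,000)
= 1,461,400×57.10/100,000 + 1,198,400×600.00/100,000 + 929,400×1505.54/100,000
= 834.47 + 7190.40 + 13992.44 = 22017.32.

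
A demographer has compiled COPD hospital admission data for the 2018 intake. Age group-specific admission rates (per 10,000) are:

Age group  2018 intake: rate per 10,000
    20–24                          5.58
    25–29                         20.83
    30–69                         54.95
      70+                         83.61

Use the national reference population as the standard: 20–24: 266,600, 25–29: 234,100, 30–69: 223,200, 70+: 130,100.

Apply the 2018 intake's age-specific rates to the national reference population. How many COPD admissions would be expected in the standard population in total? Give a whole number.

Expected COPD admissions = Σ (standard pop × age-specific rate ÷ 10,000)
= 266,600×5.58/10,000 + 234,100×20.83/10,000 + 223,200×54.95/10,000 + 130,100×83.61/10,000
= 148.76 + 487.63 + 1226.48 + 1087.77 = 2950.64.

2951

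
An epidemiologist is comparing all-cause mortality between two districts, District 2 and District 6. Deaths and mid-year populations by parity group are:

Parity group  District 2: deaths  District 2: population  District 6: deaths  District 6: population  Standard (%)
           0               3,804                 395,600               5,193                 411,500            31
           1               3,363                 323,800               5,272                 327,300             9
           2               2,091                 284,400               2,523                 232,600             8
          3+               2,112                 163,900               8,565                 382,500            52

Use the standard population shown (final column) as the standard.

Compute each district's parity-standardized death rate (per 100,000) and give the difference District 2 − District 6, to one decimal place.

-666.9

Parity-specific rates per 100,000 for District 2: 961.58, 1038.60, 735.23, 1288.59.
For District 6: 1261.97, 1610.75, 1084.69, 2239.22.
Standard weights: 0.31, 0.09, 0.08, 0.52.
District 2: 0.3100×961.58 + 0.0900×1038.60 + 0.0800×735.23 + 0.5200×1288.59 = 1120.4490 per 100,000.
District 6: 0.3100×1261.97 + 0.0900×1610.75 + 0.0800×1084.69 + 0.5200×2239.22 = 1787.3459 per 100,000.
Difference = 1120.4490 − 1787.3459 = -666.8968.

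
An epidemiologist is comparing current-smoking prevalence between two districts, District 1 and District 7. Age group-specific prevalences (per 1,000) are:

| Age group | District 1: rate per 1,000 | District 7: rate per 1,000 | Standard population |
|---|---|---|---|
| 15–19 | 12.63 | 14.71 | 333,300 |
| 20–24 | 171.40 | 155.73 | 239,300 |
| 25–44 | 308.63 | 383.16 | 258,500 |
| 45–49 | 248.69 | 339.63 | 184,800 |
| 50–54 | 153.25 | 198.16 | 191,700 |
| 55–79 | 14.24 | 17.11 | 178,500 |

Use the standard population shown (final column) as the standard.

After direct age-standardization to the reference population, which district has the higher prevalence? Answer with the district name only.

Standard total = 1,386,100; weights = 0.2405, 0.1726, 0.1865, 0.1333, 0.1383, 0.1288.
District 1: 0.2405×12.63 + 0.1726×171.40 + 0.1865×308.63 + 0.1333×248.69 + 0.1383×153.25 + 0.1288×14.24 = 146.3706 per 1,000.
District 7: 0.2405×14.71 + 0.1726×155.73 + 0.1865×383.16 + 0.1333×339.63 + 0.1383×198.16 + 0.1288×17.11 = 176.7700 per 1,000.

District 7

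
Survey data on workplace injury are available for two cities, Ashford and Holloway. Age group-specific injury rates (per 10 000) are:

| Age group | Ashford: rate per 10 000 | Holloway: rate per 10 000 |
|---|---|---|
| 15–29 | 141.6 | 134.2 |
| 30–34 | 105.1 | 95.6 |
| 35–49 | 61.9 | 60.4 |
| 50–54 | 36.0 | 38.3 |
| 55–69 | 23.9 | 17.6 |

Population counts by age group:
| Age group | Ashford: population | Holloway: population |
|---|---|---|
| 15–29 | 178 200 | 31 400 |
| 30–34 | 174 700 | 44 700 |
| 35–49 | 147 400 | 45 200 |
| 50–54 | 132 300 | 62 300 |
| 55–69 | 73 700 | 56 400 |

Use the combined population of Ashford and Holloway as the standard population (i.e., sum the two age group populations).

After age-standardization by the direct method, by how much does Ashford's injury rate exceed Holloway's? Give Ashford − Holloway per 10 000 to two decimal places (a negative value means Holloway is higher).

Combined standard total = 946 300; weights = 0.2215, 0.2319, 0.2035, 0.2056, 0.1375.
Ashford: 0.2215×141.6 + 0.2319×105.1 + 0.2035×61.9 + 0.2056×36.0 + 0.1375×23.9 = 79.0185 per 10 000.
Holloway: 0.2215×134.2 + 0.2319×95.6 + 0.2035×60.4 + 0.2056×38.3 + 0.1375×17.6 = 74.4784 per 10 000.
Difference = 79.0185 − 74.4784 = 4.5401.

4.54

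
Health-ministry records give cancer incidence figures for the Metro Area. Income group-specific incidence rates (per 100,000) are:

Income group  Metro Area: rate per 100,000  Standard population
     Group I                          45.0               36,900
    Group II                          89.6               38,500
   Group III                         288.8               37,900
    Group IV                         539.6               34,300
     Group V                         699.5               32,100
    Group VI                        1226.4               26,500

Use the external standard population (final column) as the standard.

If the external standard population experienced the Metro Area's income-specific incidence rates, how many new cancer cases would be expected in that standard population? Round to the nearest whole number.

895

Expected new cancer cases = Σ (standard pop × income-specific rate ÷ 100,000)
= 36,900×45.0/100,000 + 38,500×89.6/100,000 + 37,900×288.8/100,000 + 34,300×539.6/100,000 + 32,100×699.5/100,000 + 26,500×1226.4/100,000
= 16.61 + 34.50 + 109.46 + 185.08 + 224.54 + 325.00 = 895.17.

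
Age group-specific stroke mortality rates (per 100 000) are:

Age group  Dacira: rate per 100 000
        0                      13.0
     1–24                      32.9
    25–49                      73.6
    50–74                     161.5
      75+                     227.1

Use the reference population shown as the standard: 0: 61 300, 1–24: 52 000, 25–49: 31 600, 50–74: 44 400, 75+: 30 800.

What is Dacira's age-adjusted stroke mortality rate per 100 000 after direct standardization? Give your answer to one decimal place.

86.3

Standard total = 220 100; weights = 0.2785, 0.2363, 0.1436, 0.2017, 0.1399.
Standardized rate: 0.2785×13.0 + 0.2363×32.9 + 0.1436×73.6 + 0.2017×161.5 + 0.1399×227.1 = 86.3187 per 100 000.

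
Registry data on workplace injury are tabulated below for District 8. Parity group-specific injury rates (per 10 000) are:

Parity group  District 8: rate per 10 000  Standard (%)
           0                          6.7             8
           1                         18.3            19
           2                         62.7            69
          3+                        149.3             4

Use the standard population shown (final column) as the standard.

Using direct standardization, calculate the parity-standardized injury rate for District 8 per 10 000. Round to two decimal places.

Standard weights: 0.08, 0.19, 0.69, 0.04.
Standardized rate: 0.0800×6.7 + 0.1900×18.3 + 0.6900×62.7 + 0.0400×149.3 = 53.2480 per 10 000.

53.25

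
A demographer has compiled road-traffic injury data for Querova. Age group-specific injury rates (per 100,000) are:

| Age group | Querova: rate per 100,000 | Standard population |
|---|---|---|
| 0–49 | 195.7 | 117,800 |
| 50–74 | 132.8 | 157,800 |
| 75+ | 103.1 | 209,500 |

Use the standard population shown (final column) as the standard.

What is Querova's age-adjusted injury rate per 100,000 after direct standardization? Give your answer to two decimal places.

Standard total = 485,100; weights = 0.2428, 0.3253, 0.4319.
Standardized rate: 0.2428×195.7 + 0.3253×132.8 + 0.4319×103.1 = 135.2479 per 100,000.

135.25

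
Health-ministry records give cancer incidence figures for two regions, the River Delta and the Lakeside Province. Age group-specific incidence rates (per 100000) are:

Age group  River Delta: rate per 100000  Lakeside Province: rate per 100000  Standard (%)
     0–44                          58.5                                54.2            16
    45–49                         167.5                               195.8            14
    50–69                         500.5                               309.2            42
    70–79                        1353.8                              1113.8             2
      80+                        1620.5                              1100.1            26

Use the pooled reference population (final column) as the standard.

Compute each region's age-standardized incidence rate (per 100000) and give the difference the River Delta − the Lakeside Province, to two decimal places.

Standard weights: 0.16, 0.14, 0.42, 0.02, 0.26.
The River Delta: 0.1600×58.5 + 0.1400×167.5 + 0.4200×500.5 + 0.0200×1353.8 + 0.2600×1620.5 = 691.4260 per 100000.
The Lakeside Province: 0.1600×54.2 + 0.1400×195.8 + 0.4200×309.2 + 0.0200×1113.8 + 0.2600×1100.1 = 474.2500 per 100000.
Difference = 691.4260 − 474.2500 = 217.1760.

217.18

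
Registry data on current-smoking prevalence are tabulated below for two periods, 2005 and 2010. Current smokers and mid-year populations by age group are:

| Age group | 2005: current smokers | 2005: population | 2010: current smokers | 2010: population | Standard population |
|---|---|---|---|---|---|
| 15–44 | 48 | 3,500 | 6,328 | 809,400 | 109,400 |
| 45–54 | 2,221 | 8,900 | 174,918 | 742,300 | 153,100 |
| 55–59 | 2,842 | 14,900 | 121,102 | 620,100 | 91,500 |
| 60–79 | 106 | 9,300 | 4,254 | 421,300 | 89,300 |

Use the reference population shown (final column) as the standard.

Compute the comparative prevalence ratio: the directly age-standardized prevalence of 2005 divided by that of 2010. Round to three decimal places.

1.044

Age-specific rates per 1,000 for 2005: 13.714, 249.551, 190.738, 11.398.
For 2010: 7.818, 235.643, 195.294, 10.097.
Standard total = 443,300; weights = 0.2468, 0.3454, 0.2064, 0.2014.
2005: 0.2468×13.714 + 0.3454×249.551 + 0.2064×190.738 + 0.2014×11.398 = 131.2360 per 1,000.
2010: 0.2468×7.818 + 0.3454×235.643 + 0.2064×195.294 + 0.2014×10.097 = 125.6562 per 1,000.
Ratio = 131.2360 ÷ 125.6562 = 1.04440.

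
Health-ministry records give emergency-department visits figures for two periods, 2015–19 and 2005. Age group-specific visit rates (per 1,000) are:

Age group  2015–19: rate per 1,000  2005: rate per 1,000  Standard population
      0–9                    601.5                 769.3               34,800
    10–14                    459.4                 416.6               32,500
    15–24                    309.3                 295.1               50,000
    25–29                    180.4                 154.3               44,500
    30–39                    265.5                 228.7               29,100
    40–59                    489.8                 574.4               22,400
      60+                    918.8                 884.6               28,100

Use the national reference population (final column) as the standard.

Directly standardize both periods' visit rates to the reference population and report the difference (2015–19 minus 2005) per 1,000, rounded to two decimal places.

-10.11

Standard total = 241,400; weights = 0.1442, 0.1346, 0.2071, 0.1843, 0.1205, 0.0928, 0.1164.
2015–19: 0.1442×601.5 + 0.1346×459.4 + 0.2071×309.3 + 0.1843×180.4 + 0.1205×265.5 + 0.0928×489.8 + 0.1164×918.8 = 430.2873 per 1,000.
2005: 0.1442×769.3 + 0.1346×416.6 + 0.2071×295.1 + 0.1843×154.3 + 0.1205×228.7 + 0.0928×574.4 + 0.1164×884.6 = 440.3955 per 1,000.
Difference = 430.2873 − 440.3955 = -10.1082.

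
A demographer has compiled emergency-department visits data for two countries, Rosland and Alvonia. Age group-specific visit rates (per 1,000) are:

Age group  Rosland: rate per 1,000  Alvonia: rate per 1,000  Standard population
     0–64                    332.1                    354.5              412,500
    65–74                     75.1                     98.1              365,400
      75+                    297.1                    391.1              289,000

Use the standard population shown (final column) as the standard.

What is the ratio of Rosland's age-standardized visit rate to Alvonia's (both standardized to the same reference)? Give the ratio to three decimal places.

Standard total = 1,066,900; weights = 0.3866, 0.3425, 0.2709.
Rosland: 0.3866×332.1 + 0.3425×75.1 + 0.2709×297.1 = 234.6000 per 1,000.
Alvonia: 0.3866×354.5 + 0.3425×98.1 + 0.2709×391.1 = 276.6003 per 1,000.
Ratio = 234.6000 ÷ 276.6003 = 0.84816.

0.848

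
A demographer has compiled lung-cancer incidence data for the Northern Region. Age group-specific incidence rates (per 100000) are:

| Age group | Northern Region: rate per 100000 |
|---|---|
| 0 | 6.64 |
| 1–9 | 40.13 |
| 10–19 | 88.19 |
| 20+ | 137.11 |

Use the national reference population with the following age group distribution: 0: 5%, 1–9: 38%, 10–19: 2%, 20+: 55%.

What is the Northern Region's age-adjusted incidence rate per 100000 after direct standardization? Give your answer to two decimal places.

92.76

Standard weights: 0.05, 0.38, 0.02, 0.55.
Standardized rate: 0.0500×6.64 + 0.3800×40.13 + 0.0200×88.19 + 0.5500×137.11 = 92.7557 per 100000.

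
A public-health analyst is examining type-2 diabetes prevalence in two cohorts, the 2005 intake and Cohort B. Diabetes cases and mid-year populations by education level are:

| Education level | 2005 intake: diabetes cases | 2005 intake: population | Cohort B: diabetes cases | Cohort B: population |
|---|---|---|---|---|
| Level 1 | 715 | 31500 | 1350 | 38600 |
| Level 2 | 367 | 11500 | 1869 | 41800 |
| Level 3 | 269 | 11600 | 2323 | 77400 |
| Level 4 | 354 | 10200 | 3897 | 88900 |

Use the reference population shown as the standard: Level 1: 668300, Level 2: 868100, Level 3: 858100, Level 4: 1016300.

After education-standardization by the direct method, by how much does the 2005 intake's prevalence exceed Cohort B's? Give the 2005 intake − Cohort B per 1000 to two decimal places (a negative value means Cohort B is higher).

-10.10

Education-specific rates per 1000 for the 2005 intake: 22.698, 31.913, 23.190, 34.706.
For Cohort B: 34.974, 44.713, 30.013, 43.836.
Standard total = 3410800; weights = 0.1959, 0.2545, 0.2516, 0.2980.
The 2005 intake: 0.1959×22.698 + 0.2545×31.913 + 0.2516×23.190 + 0.2980×34.706 = 28.7451 per 1000.
Cohort B: 0.1959×34.974 + 0.2545×44.713 + 0.2516×30.013 + 0.2980×43.836 = 38.8451 per 1000.
Difference = 28.7451 − 38.8451 = -10.1000.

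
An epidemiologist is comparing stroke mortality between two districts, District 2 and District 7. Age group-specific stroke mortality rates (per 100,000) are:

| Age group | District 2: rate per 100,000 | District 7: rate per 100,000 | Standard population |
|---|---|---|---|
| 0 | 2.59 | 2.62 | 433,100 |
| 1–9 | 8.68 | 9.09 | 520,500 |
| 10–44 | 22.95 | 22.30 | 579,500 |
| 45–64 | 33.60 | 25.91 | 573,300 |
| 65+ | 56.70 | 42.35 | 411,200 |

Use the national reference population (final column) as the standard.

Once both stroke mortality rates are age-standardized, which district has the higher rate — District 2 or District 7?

Standard total = 2,517,600; weights = 0.1720, 0.2067, 0.2302, 0.2277, 0.1633.
District 2: 0.1720×2.59 + 0.2067×8.68 + 0.2302×22.95 + 0.2277×33.60 + 0.1633×56.70 = 24.4348 per 100,000.
District 7: 0.1720×2.62 + 0.2067×9.09 + 0.2302×22.30 + 0.2277×25.91 + 0.1633×42.35 = 20.2802 per 100,000.

District 2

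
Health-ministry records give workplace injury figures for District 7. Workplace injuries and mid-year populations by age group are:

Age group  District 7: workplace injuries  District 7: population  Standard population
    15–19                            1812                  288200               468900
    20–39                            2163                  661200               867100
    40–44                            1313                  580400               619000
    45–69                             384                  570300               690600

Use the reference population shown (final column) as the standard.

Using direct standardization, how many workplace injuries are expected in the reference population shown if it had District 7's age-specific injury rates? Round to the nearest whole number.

Age-specific rates per 10000 for District 7: 62.87, 32.71, 22.62, 6.73.
Expected workplace injuries = Σ (standard pop × age-specific rate ÷ 10000)
= 468900×62.87/10000 + 867100×32.71/10000 + 619000×22.62/10000 + 690600×6.73/10000
= 2948.12 + 2836.57 + 1400.32 + 465.00 = 7650.00.

7650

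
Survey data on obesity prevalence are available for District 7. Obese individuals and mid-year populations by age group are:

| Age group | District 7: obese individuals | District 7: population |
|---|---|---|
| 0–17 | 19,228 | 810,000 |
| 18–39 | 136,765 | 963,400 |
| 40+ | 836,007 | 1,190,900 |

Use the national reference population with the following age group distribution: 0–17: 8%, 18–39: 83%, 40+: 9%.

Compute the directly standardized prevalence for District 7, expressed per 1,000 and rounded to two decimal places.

182.91

Age-specific rates per 1,000 for District 7: 23.738, 141.961, 701.996.
Standard weights: 0.08, 0.83, 0.09.
Standardized rate: 0.0800×23.738 + 0.8300×141.961 + 0.0900×701.996 = 182.9061 per 1,000.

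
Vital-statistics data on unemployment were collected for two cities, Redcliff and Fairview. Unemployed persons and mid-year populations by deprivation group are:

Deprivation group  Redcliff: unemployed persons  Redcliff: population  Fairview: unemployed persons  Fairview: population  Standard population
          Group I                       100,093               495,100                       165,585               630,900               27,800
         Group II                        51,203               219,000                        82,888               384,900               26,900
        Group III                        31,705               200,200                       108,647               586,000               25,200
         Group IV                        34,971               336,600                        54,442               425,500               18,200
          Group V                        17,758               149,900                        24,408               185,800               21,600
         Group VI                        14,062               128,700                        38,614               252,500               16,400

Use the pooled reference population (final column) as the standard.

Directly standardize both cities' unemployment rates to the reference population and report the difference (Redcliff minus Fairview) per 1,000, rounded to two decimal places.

-24.20

Deprivation-specific rates per 1,000 for Redcliff: 202.167, 233.804, 158.367, 103.895, 118.466, 109.262.
For Fairview: 262.458, 215.349, 185.404, 127.948, 131.367, 152.927.
Standard total = 136,100; weights = 0.2043, 0.1976, 0.1852, 0.1337, 0.1587, 0.1205.
Redcliff: 0.2043×202.167 + 0.1976×233.804 + 0.1852×158.367 + 0.1337×103.895 + 0.1587×118.466 + 0.1205×109.262 = 162.6895 per 1,000.
Fairview: 0.2043×262.458 + 0.1976×215.349 + 0.1852×185.404 + 0.1337×127.948 + 0.1587×131.367 + 0.1205×152.927 = 186.8892 per 1,000.
Difference = 162.6895 − 186.8892 = -24.1997.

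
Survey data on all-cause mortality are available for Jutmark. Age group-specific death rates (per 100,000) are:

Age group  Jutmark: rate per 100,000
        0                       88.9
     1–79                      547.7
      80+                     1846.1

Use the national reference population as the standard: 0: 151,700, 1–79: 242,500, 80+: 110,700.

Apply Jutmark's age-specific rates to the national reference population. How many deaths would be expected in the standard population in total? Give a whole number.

3507

Expected deaths = Σ (standard pop × age-specific rate ÷ 100,000)
= 151,700×88.9/100,000 + 242,500×547.7/100,000 + 110,700×1846.1/100,000
= 134.86 + 1328.17 + 2043.63 = 3506.67.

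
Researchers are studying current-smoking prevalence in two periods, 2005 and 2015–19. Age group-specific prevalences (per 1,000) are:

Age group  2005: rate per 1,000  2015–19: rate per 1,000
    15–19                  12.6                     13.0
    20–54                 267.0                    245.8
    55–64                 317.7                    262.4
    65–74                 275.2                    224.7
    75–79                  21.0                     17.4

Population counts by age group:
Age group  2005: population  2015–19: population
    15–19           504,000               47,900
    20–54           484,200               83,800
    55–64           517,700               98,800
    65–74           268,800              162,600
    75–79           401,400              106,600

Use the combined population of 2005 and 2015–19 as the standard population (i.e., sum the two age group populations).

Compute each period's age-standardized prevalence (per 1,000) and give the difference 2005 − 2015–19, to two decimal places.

Combined standard total = 2,675,800; weights = 0.2063, 0.2123, 0.2304, 0.1612, 0.1898.
2005: 0.2063×12.6 + 0.2123×267.0 + 0.2304×317.7 + 0.1612×275.2 + 0.1898×21.0 = 180.8286 per 1,000.
2015–19: 0.2063×13.0 + 0.2123×245.8 + 0.2304×262.4 + 0.1612×224.7 + 0.1898×17.4 = 154.8447 per 1,000.
Difference = 180.8286 − 154.8447 = 25.9839.

25.98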